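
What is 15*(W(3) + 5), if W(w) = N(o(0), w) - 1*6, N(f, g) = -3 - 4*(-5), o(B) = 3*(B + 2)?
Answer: 240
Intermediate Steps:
o(B) = 6 + 3*B (o(B) = 3*(2 + B) = 6 + 3*B)
N(f, g) = 17 (N(f, g) = -3 + 20 = 17)
W(w) = 11 (W(w) = 17 - 1*6 = 17 - 6 = 11)
15*(W(3) + 5) = 15*(11 + 5) = 15*16 = 240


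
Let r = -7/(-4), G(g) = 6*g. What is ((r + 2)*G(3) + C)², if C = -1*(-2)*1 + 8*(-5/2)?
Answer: 9801/4 ≈ 2450.3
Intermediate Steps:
r = 7/4 (r = -7*(-¼) = 7/4 ≈ 1.7500)
C = -18 (C = 2*1 + 8*(-5*½) = 2 + 8*(-5/2) = 2 - 20 = -18)
((r + 2)*G(3) + C)² = ((7/4 + 2)*(6*3) - 18)² = ((15/4)*18 - 18)² = (135/2 - 18)² = (99/2)² = 9801/4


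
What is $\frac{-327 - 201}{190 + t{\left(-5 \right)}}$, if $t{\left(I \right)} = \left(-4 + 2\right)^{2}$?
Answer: $- \frac{264}{97} \approx -2.7216$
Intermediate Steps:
$t{\left(I \right)} = 4$ ($t{\left(I \right)} = \left(-2\right)^{2} = 4$)
$\frac{-327 - 201}{190 + t{\left(-5 \right)}} = \frac{-327 - 201}{190 + 4} = - \frac{528}{194} = \left(-528\right) \frac{1}{194} = - \frac{264}{97}$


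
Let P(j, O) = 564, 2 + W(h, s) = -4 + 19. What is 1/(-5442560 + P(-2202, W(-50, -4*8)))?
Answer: -1/5441996 ≈ -1.8376e-7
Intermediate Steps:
W(h, s) = 13 (W(h, s) = -2 + (-4 + 19) = -2 + 15 = 13)
1/(-5442560 + P(-2202, W(-50, -4*8))) = 1/(-5442560 + 564) = 1/(-5441996) = -1/5441996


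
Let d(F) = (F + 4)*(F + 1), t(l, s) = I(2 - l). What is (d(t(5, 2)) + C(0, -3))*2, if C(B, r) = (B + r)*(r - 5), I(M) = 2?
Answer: 84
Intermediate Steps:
t(l, s) = 2
d(F) = (1 + F)*(4 + F) (d(F) = (4 + F)*(1 + F) = (1 + F)*(4 + F))
C(B, r) = (-5 + r)*(B + r) (C(B, r) = (B + r)*(-5 + r) = (-5 + r)*(B + r))
(d(t(5, 2)) + C(0, -3))*2 = ((4 + 2**2 + 5*2) + ((-3)**2 - 5*0 - 5*(-3) + 0*(-3)))*2 = ((4 + 4 + 10) + (9 + 0 + 15 + 0))*2 = (18 + 24)*2 = 42*2 = 84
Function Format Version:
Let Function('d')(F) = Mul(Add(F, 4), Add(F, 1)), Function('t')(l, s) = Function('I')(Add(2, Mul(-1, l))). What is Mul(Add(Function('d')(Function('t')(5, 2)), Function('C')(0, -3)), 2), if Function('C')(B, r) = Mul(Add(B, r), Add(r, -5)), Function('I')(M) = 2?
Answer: 84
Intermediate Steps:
Function('t')(l, s) = 2
Function('d')(F) = Mul(Add(1, F), Add(4, F)) (Function('d')(F) = Mul(Add(4, F), Add(1, F)) = Mul(Add(1, F), Add(4, F)))
Function('C')(B, r) = Mul(Add(-5, r), Add(B, r)) (Function('C')(B, r) = Mul(Add(B, r), Add(-5, r)) = Mul(Add(-5, r), Add(B, r)))
Mul(Add(Function('d')(Function('t')(5, 2)), Function('C')(0, -3)), 2) = Mul(Add(Add(4, Pow(2, 2), Mul(5, 2)), Add(Pow(-3, 2), Mul(-5, 0), Mul(-5, -3), Mul(0, -3))), 2) = Mul(Add(Add(4, 4, 10), Add(9, 0, 15, 0)), 2) = Mul(Add(18, 24), 2) = Mul(42, 2) = 84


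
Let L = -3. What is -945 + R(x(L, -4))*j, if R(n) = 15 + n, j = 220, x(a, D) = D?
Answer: 1475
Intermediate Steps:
-945 + R(x(L, -4))*j = -945 + (15 - 4)*220 = -945 + 11*220 = -945 + 2420 = 1475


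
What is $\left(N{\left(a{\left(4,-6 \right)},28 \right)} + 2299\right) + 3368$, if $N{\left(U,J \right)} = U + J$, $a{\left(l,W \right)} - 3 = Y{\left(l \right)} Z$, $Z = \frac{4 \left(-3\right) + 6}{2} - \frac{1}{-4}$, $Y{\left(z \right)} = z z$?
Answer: $5654$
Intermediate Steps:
$Y{\left(z \right)} = z^{2}$
$Z = - \frac{11}{4}$ ($Z = \left(-12 + 6\right) \frac{1}{2} - - \frac{1}{4} = \left(-6\right) \frac{1}{2} + \frac{1}{4} = -3 + \frac{1}{4} = - \frac{11}{4} \approx -2.75$)
$a{\left(l,W \right)} = 3 - \frac{11 l^{2}}{4}$ ($a{\left(l,W \right)} = 3 + l^{2} \left(- \frac{11}{4}\right) = 3 - \frac{11 l^{2}}{4}$)
$N{\left(U,J \right)} = J + U$
$\left(N{\left(a{\left(4,-6 \right)},28 \right)} + 2299\right) + 3368 = \left(\left(28 + \left(3 - \frac{11 \cdot 4^{2}}{4}\right)\right) + 2299\right) + 3368 = \left(\left(28 + \left(3 - 44\right)\right) + 2299\right) + 3368 = \left(\left(28 - 41\right) + 2299\right) + 3368 = \left(-13 + 2299\right) + 3368 = 2286 + 3368 = 5654$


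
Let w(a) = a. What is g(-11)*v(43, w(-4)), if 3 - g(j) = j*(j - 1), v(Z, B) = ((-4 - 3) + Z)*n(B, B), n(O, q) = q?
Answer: 18576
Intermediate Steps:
v(Z, B) = B*(-7 + Z) (v(Z, B) = ((-4 - 3) + Z)*B = (-7 + Z)*B = B*(-7 + Z))
g(j) = 3 - j*(-1 + j) (g(j) = 3 - j*(j - 1) = 3 - j*(-1 + j))
g(-11)*v(43, w(-4)) = (3 - 11 - 1*(-11)²)*(-4*(-7 + 43)) = (3 - 11 - 1*121)*(-4*36) = (3 - 11 - 121)*(-144) = -129*(-144) = 18576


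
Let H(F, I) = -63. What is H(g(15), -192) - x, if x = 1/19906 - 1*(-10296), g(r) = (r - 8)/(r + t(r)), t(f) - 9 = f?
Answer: -206206255/19906 ≈ -10359.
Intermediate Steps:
t(f) = 9 + f
g(r) = (-8 + r)/(9 + 2*r) (g(r) = (r - 8)/(r + (9 + r)) = (-8 + r)/(9 + 2*r))
x = 204952177/19906 (x = 1/19906 + 10296 = 204952177/19906 ≈ 10296.)
H(g(15), -192) - x = -63 - 1*204952177/19906 = -63 - 204952177/19906 = -206206255/19906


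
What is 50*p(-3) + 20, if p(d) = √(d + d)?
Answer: 20 + 50*I*√6 ≈ 20.0 + 122.47*I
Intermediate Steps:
p(d) = √2*√d (p(d) = √(2*d) = √2*√d)
50*p(-3) + 20 = 50*(√2*√(-3)) + 20 = 50*(√2*(I*√3)) + 20 = 50*(I*√6) + 20 = 50*I*√6 + 20 = 20 + 50*I*√6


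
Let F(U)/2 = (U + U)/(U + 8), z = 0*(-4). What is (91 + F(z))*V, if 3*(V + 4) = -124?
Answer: -12376/3 ≈ -4125.3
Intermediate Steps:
z = 0
V = -136/3 (V = -4 + (1/3)*(-124) = -4 - 124/3 = -136/3 ≈ -45.333)
F(U) = 4*U/(8 + U) (F(U) = 2*((U + U)/(U + 8)) = 2*((2*U)/(8 + U)) = 2*(2*U/(8 + U)) = 4*U/(8 + U))
(91 + F(z))*V = (91 + 4*0/(8 + 0))*(-136/3) = (91 + 4*0/8)*(-136/3) = (91 + 4*0*(1/8))*(-136/3) = (91 + 0)*(-136/3) = 91*(-136/3) = -12376/3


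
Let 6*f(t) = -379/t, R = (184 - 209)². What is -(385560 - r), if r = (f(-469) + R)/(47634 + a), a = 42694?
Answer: -98002792636391/254182992 ≈ -3.8556e+5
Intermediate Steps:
R = 625 (R = (-25)² = 625)
f(t) = -379/(6*t) (f(t) = (-379/t)/6 = -379/(6*t))
r = 1759129/254182992 (r = (-379/6/(-469) + 625)/(47634 + 42694) = (-379/6*(-1/469) + 625)/90328 = (379/2814 + 625)*(1/90328) = (1759129/2814)*(1/90328) = 1759129/254182992 ≈ 0.0069207)
-(385560 - r) = -(385560 - 1*1759129/254182992) = -(385560 - 1759129/254182992) = -1*98002792636391/254182992 = -98002792636391/254182992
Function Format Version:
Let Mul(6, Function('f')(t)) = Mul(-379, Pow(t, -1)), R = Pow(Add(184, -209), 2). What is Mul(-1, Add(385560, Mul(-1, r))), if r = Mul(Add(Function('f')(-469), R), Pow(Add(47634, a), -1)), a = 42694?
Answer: Rational(-98002792636391, 254182992) ≈ -3.8556e+5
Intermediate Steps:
R = 625 (R = Pow(-25, 2) = 625)
Function('f')(t) = Mul(Rational(-379, 6), Pow(t, -1)) (Function('f')(t) = Mul(Rational(1, 6), Mul(-379, Pow(t, -1))) = Mul(Rational(-379, 6), Pow(t, -1)))
r = Rational(1759129, 254182992) (r = Mul(Add(Mul(Rational(-379, 6), Pow(-469, -1)), 625), Pow(Add(47634, 42694), -1)) = Mul(Add(Mul(Rational(-379, 6), Rational(-1, 469)), 625), Pow(90328, -1)) = Mul(Add(Rational(379, 2814), 625), Rational(1, 90328)) = Mul(Rational(1759129, 2814), Rational(1, 90328)) = Rational(1759129, 254182992) ≈ 0.0069207)
Mul(-1, Add(385560, Mul(-1, r))) = Mul(-1, Add(385560, Mul(-1, Rational(1759129, 254182992)))) = Mul(-1, Add(385560, Rational(-1759129, 254182992))) = Mul(-1, Rational(98002792636391, 254182992)) = Rational(-98002792636391, 254182992)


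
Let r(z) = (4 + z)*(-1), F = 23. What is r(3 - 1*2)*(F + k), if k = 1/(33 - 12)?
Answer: -2420/21 ≈ -115.24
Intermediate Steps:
r(z) = -4 - z
k = 1/21 ≈ 0.047619
r(3 - 1*2)*(F + k) = (-4 - (3 - 1*2))*(23 + 1/21) = (-4 - (3 - 2))*(484/21) = (-4 - 1*1)*(484/21) = (-4 - 1)*(484/21) = -5*484/21 = -2420/21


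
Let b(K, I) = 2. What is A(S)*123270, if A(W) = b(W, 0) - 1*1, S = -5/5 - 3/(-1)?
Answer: 123270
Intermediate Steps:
S = 2 (S = -5*⅕ - 3*(-1) = -1 + 3 = 2)
A(W) = 1 (A(W) = 2 - 1*1 = 2 - 1 = 1)
A(S)*123270 = 1*123270 = 123270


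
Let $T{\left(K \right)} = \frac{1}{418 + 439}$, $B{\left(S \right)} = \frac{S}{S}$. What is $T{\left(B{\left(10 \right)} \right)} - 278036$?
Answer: $- \frac{238276851}{857} \approx -2.7804 \cdot 10^{5}$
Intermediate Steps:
$B{\left(S \right)} = 1$
$T{\left(K \right)} = \frac{1}{857}$
$T{\left(B{\left(10 \right)} \right)} - 278036 = \frac{1}{857} - 278036 = - \frac{238276851}{857}$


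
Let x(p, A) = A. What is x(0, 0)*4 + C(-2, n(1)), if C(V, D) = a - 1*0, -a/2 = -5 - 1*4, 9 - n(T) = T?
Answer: 18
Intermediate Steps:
n(T) = 9 - T
a = 18 (a = -2*(-5 - 1*4) = -2*(-5 - 4) = -2*(-9) = 18)
C(V, D) = 18 (C(V, D) = 18 - 1*0 = 18 + 0 = 18)
x(0, 0)*4 + C(-2, n(1)) = 0*4 + 18 = 0 + 18 = 18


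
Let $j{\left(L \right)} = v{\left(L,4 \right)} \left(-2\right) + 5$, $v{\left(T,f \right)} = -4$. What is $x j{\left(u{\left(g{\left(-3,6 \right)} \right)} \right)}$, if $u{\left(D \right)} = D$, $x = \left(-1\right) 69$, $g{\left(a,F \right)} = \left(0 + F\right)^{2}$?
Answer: $-897$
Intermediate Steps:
$g{\left(a,F \right)} = F^{2}$
$x = -69$
$j{\left(L \right)} = 13$ ($j{\left(L \right)} = \left(-4\right) \left(-2\right) + 5 = 8 + 5 = 13$)
$x j{\left(u{\left(g{\left(-3,6 \right)} \right)} \right)} = \left(-69\right) 13 = -897$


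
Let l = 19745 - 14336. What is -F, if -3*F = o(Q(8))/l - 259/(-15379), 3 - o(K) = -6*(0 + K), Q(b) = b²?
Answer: 116708/3961191 ≈ 0.029463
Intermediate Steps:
o(K) = 3 + 6*K (o(K) = 3 - (-6)*(0 + K) = 3 - (-6)*K = 3 + 6*K)
l = 5409
F = -116708/3961191 (F = -((3 + 6*8²)/5409 - 259/(-15379))/3 = -((3 + 6*64)*(1/5409) - 259*(-1/15379))/3 = -((3 + 384)*(1/5409) + 37/2197)/3 = -(387*(1/5409) + 37/2197)/3 = -(43/601 + 37/2197)/3 = -⅓*116708/1320397 = -116708/3961191 ≈ -0.029463)
-F = -1*(-116708/3961191) = 116708/3961191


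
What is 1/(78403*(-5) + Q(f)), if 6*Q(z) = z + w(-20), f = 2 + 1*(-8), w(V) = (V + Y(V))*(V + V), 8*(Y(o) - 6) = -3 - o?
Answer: -6/2351621 ≈ -2.5514e-6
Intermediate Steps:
Y(o) = 45/8 - o/8 (Y(o) = 6 + (-3 - o)/8 = 6 + (-3/8 - o/8) = 45/8 - o/8)
w(V) = 2*V*(45/8 + 7*V/8) (w(V) = (V + (45/8 - V/8))*(V + V) = (45/8 + 7*V/8)*(2*V) = 2*V*(45/8 + 7*V/8))
f = -6 (f = 2 - 8 = -6)
Q(z) = 475/6 + z/6 (Q(z) = (z + (¼)*(-20)*(45 + 7*(-20)))/6 = (z + (¼)*(-20)*(45 - 140))/6 = (z + (¼)*(-20)*(-95))/6 = (z + 475)/6 = (475 + z)/6 = 475/6 + z/6)
1/(78403*(-5) + Q(f)) = 1/(78403*(-5) + (475/6 + (⅙)*(-6))) = 1/(-392015 + (475/6 - 1)) = 1/(-392015 + 469/6) = 1/(-2351621/6) = -6/2351621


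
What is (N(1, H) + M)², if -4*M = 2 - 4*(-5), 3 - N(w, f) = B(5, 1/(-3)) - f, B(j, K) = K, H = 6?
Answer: 529/36 ≈ 14.694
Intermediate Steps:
N(w, f) = 10/3 + f (N(w, f) = 3 - (1/(-3) - f) = 3 - (1*(-⅓) - f) = 3 - (-⅓ - f) = 3 + (⅓ + f) = 10/3 + f)
M = -11/2 (M = -(2 - 4*(-5))/4 = -(2 + 20)/4 = -¼*22 = -11/2 ≈ -5.5000)
(N(1, H) + M)² = ((10/3 + 6) - 11/2)² = (28/3 - 11/2)² = (23/6)² = 529/36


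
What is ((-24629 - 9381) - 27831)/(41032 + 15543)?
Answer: -61841/56575 ≈ -1.0931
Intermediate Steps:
((-24629 - 9381) - 27831)/(41032 + 15543) = (-34010 - 27831)/56575 = -61841*1/56575 = -61841/56575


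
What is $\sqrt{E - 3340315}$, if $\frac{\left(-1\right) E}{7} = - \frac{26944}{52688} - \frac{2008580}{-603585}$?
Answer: $\frac{i \sqrt{58649971717998201531315}}{132507027} \approx 1827.7 i$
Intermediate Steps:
$E = - \frac{7836943520}{397521081}$ ($E = - 7 \left(- \frac{26944}{52688} - \frac{2008580}{-603585}\right) = - 7 \left(\left(-26944\right) \frac{1}{52688} - - \frac{401716}{120717}\right) = - 7 \left(- \frac{1684}{3293} + \frac{401716}{120717}\right) = \left(-7\right) \frac{1119563360}{397521081} = - \frac{7836943520}{397521081} \approx -19.715$)
$\sqrt{E - 3340315} = \sqrt{- \frac{7836943520}{397521081} - 3340315} = \sqrt{- \frac{1327853466624035}{397521081}} = \frac{i \sqrt{58649971717998201531315}}{132507027}$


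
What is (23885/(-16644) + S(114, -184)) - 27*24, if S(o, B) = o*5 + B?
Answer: -4384613/16644 ≈ -263.44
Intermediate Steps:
S(o, B) = B + 5*o (S(o, B) = 5*o + B = B + 5*o)
(23885/(-16644) + S(114, -184)) - 27*24 = (23885/(-16644) + (-184 + 5*114)) - 27*24 = (23885*(-1/16644) + (-184 + 570)) - 648 = (-23885/16644 + 386) - 648 = 6400699/16644 - 648 = -4384613/16644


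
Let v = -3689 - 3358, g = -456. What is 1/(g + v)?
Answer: -1/7503 ≈ -0.00013328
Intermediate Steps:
v = -7047
1/(g + v) = 1/(-456 - 7047) = 1/(-7503) = -1/7503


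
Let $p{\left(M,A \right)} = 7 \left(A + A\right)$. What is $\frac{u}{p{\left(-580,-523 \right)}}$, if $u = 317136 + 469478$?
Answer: $- \frac{393307}{3661} \approx -107.43$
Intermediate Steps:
$p{\left(M,A \right)} = 14 A$ ($p{\left(M,A \right)} = 7 \cdot 2 A = 14 A$)
$u = 786614$
$\frac{u}{p{\left(-580,-523 \right)}} = \frac{786614}{14 \left(-523\right)} = \frac{786614}{-7322} = 786614 \left(- \frac{1}{7322}\right) = - \frac{393307}{3661}$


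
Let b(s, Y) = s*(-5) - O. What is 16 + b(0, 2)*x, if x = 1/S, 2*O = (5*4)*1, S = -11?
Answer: 186/11 ≈ 16.909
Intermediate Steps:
O = 10 (O = ((5*4)*1)/2 = (20*1)/2 = (½)*20 = 10)
b(s, Y) = -10 - 5*s (b(s, Y) = s*(-5) - 1*10 = -5*s - 10 = -10 - 5*s)
x = -1/11 (x = 1/(-11) = -1/11 ≈ -0.090909)
16 + b(0, 2)*x = 16 + (-10 - 5*0)*(-1/11) = 16 + (-10 + 0)*(-1/11) = 16 - 10*(-1/11) = 16 + 10/11 = 186/11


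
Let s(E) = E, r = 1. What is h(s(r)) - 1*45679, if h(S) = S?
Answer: -45678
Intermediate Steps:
h(s(r)) - 1*45679 = 1 - 1*45679 = 1 - 45679 = -45678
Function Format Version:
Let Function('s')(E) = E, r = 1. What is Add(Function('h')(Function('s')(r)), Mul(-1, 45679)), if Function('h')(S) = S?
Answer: -45678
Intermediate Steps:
Add(Function('h')(Function('s')(r)), Mul(-1, 45679)) = Add(1, Mul(-1, 45679)) = Add(1, -45679) = -45678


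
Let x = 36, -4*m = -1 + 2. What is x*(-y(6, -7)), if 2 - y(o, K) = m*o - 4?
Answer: -270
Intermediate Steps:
m = -¼ (m = -(-1 + 2)/4 = -¼*1 = -¼ ≈ -0.25000)
y(o, K) = 6 + o/4 (y(o, K) = 2 - (-o/4 - 4) = 2 - (-4 - o/4) = 2 + (4 + o/4) = 6 + o/4)
x*(-y(6, -7)) = 36*(-(6 + (¼)*6)) = 36*(-(6 + 3/2)) = 36*(-1*15/2) = 36*(-15/2) = -270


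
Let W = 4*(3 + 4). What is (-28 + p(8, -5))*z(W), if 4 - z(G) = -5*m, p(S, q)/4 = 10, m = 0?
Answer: 48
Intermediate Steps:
p(S, q) = 40 (p(S, q) = 4*10 = 40)
W = 28 (W = 4*7 = 28)
z(G) = 4 (z(G) = 4 - (-5)*0 = 4 - 1*0 = 4 + 0 = 4)
(-28 + p(8, -5))*z(W) = (-28 + 40)*4 = 12*4 = 48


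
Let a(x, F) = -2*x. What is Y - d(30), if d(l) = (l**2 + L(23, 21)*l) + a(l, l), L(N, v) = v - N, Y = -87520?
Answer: -88300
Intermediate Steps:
d(l) = l**2 - 4*l (d(l) = (l**2 + (21 - 1*23)*l) - 2*l = (l**2 + (21 - 23)*l) - 2*l = (l**2 - 2*l) - 2*l = l**2 - 4*l)
Y - d(30) = -87520 - 30*(-4 + 30) = -87520 - 30*26 = -87520 - 1*780 = -87520 - 780 = -88300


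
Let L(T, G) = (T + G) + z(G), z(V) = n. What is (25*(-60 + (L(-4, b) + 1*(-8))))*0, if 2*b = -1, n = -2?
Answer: 0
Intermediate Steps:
z(V) = -2
b = -1/2 (b = (1/2)*(-1) = -1/2 ≈ -0.50000)
L(T, G) = -2 + G + T (L(T, G) = (T + G) - 2 = (G + T) - 2 = -2 + G + T)
(25*(-60 + (L(-4, b) + 1*(-8))))*0 = (25*(-60 + ((-2 - 1/2 - 4) + 1*(-8))))*0 = (25*(-60 + (-13/2 - 8)))*0 = (25*(-60 - 29/2))*0 = (25*(-149/2))*0 = -3725/2*0 = 0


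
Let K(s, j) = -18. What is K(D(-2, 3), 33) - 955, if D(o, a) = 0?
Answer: -973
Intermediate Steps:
K(D(-2, 3), 33) - 955 = -18 - 955 = -973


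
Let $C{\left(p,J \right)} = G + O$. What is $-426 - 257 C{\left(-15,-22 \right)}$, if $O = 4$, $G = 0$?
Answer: $-1454$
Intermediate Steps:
$C{\left(p,J \right)} = 4$ ($C{\left(p,J \right)} = 0 + 4 = 4$)
$-426 - 257 C{\left(-15,-22 \right)} = -426 - 1028 = -1454$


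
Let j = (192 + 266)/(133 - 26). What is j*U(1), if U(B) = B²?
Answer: 458/107 ≈ 4.2804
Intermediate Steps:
j = 458/107 ≈ 4.2804
j*U(1) = (458/107)*1² = (458/107)*1 = 458/107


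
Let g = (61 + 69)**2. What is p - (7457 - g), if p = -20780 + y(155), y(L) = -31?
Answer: -11368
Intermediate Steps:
g = 16900 (g = 130**2 = 16900)
p = -20811 (p = -20780 - 31 = -20811)
p - (7457 - g) = -20811 - (7457 - 1*16900) = -20811 - (7457 - 16900) = -20811 - 1*(-9443) = -20811 + 9443 = -11368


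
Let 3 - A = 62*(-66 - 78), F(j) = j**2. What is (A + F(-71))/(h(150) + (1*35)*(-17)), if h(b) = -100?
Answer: -13972/695 ≈ -20.104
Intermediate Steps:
A = 8931 (A = 3 - 62*(-66 - 78) = 3 - 62*(-144) = 3 - 1*(-8928) = 3 + 8928 = 8931)
(A + F(-71))/(h(150) + (1*35)*(-17)) = (8931 + (-71)**2)/(-100 + (1*35)*(-17)) = (8931 + 5041)/(-100 + 35*(-17)) = 13972/(-100 - 595) = 13972/(-695) = 13972*(-1/695) = -13972/695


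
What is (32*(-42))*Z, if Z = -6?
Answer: 8064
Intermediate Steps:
(32*(-42))*Z = (32*(-42))*(-6) = -1344*(-6) = 8064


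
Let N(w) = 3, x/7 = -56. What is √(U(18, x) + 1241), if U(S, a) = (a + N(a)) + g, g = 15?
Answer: 17*√3 ≈ 29.445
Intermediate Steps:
x = -392 (x = 7*(-56) = -392)
U(S, a) = 18 + a (U(S, a) = (a + 3) + 15 = (3 + a) + 15 = 18 + a)
√(U(18, x) + 1241) = √((18 - 392) + 1241) = √(-374 + 1241) = √867 = 17*√3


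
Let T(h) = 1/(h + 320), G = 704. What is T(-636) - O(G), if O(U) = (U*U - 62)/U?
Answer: -19574471/27808 ≈ -703.92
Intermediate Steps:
O(U) = (-62 + U²)/U (O(U) = (U² - 62)/U = (-62 + U²)/U)
T(h) = 1/(320 + h)
T(-636) - O(G) = 1/(320 - 636) - (704 - 62/704) = 1/(-316) - (704 - 62*1/704) = -1/316 - (704 - 31/352) = -1/316 - 1*247777/352 = -1/316 - 247777/352 = -19574471/27808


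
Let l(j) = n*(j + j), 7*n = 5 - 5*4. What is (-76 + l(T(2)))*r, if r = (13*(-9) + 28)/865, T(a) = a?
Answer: 52688/6055 ≈ 8.7016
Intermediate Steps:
n = -15/7 (n = (5 - 5*4)/7 = (5 - 20)/7 = (1/7)*(-15) = -15/7 ≈ -2.1429)
r = -89/865 (r = (-117 + 28)*(1/865) = -89*1/865 = -89/865 ≈ -0.10289)
l(j) = -30*j/7 (l(j) = -15*(j + j)/7 = -30*j/7)
(-76 + l(T(2)))*r = (-76 - 30/7*2)*(-89/865) = (-76 - 60/7)*(-89/865) = -592/7*(-89/865) = 52688/6055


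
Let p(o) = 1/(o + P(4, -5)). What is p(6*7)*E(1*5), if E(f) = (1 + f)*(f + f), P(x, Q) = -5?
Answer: 60/37 ≈ 1.6216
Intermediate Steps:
E(f) = 2*f*(1 + f) (E(f) = (1 + f)*(2*f) = 2*f*(1 + f))
p(o) = 1/(-5 + o) (p(o) = 1/(o - 5) = 1/(-5 + o))
p(6*7)*E(1*5) = (2*(1*5)*(1 + 1*5))/(-5 + 6*7) = (2*5*(1 + 5))/(-5 + 42) = (2*5*6)/37 = (1/37)*60 = 60/37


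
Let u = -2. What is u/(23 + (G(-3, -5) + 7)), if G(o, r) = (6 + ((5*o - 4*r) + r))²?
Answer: -1/33 ≈ -0.030303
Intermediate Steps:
G(o, r) = (6 - 3*r + 5*o)² (G(o, r) = (6 + ((-4*r + 5*o) + r))² = (6 + (-3*r + 5*o))² = (6 - 3*r + 5*o)²)
u/(23 + (G(-3, -5) + 7)) = -2/(23 + ((6 - 3*(-5) + 5*(-3))² + 7)) = -2/(23 + ((6 + 15 - 15)² + 7)) = -2/(23 + (6² + 7)) = -2/(23 + (36 + 7)) = -2/(23 + 43) = -2/66 = -2*1/66 = -1/33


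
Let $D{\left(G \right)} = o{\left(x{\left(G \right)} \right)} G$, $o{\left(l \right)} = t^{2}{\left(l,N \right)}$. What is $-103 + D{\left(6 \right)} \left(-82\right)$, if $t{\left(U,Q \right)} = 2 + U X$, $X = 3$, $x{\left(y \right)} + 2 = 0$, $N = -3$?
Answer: $-7975$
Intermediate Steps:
$x{\left(y \right)} = -2$ ($x{\left(y \right)} = -2 + 0 = -2$)
$t{\left(U,Q \right)} = 2 + 3 U$ ($t{\left(U,Q \right)} = 2 + U 3 = 2 + 3 U$)
$o{\left(l \right)} = \left(2 + 3 l\right)^{2}$
$D{\left(G \right)} = 16 G$ ($D{\left(G \right)} = \left(2 + 3 \left(-2\right)\right)^{2} G = \left(2 - 6\right)^{2} G = \left(-4\right)^{2} G = 16 G$)
$-103 + D{\left(6 \right)} \left(-82\right) = -103 + 16 \cdot 6 \left(-82\right) = -103 + 96 \left(-82\right) = -103 - 7872 = -7975$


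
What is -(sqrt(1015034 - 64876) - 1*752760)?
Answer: 752760 - sqrt(950158) ≈ 7.5179e+5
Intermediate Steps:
-(sqrt(1015034 - 64876) - 1*752760) = -(sqrt(950158) - 752760) = -(-752760 + sqrt(950158)) = 752760 - sqrt(950158)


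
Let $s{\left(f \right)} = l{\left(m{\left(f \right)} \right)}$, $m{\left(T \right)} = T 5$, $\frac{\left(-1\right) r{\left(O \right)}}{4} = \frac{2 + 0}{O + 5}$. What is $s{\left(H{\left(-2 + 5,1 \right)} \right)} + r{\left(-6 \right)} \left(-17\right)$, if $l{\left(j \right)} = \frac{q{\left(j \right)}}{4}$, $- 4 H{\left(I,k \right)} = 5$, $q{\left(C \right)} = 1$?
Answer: $- \frac{543}{4} \approx -135.75$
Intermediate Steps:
$H{\left(I,k \right)} = - \frac{5}{4}$ ($H{\left(I,k \right)} = \left(- \frac{1}{4}\right) 5 = - \frac{5}{4}$)
$r{\left(O \right)} = - \frac{8}{5 + O}$ ($r{\left(O \right)} = - 4 \frac{2 + 0}{O + 5} = - 4 \frac{2}{5 + O} = - \frac{8}{5 + O}$)
$m{\left(T \right)} = 5 T$
$l{\left(j \right)} = \frac{1}{4}$ ($l{\left(j \right)} = 1 \cdot \frac{1}{4} = \frac{1}{4}$)
$s{\left(f \right)} = \frac{1}{4}$
$s{\left(H{\left(-2 + 5,1 \right)} \right)} + r{\left(-6 \right)} \left(-17\right) = \frac{1}{4} + - \frac{8}{5 - 6} \left(-17\right) = \frac{1}{4} + - \frac{8}{-1} \left(-17\right) = \frac{1}{4} + \left(-8\right) \left(-1\right) \left(-17\right) = \frac{1}{4} + 8 \left(-17\right) = \frac{1}{4} - 136 = - \frac{543}{4}$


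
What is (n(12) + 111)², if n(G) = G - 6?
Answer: 13689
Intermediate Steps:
n(G) = -6 + G
(n(12) + 111)² = ((-6 + 12) + 111)² = (6 + 111)² = 117² = 13689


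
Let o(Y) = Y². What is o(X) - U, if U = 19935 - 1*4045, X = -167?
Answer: 11999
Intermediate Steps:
U = 15890 (U = 19935 - 4045 = 15890)
o(X) - U = (-167)² - 1*15890 = 27889 - 15890 = 11999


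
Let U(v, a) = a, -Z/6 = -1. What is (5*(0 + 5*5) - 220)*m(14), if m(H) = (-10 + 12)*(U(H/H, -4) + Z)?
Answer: -380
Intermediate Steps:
Z = 6 (Z = -6*(-1) = 6)
m(H) = 4 (m(H) = (-10 + 12)*(-4 + 6) = 2*2 = 4)
(5*(0 + 5*5) - 220)*m(14) = (5*(0 + 5*5) - 220)*4 = (5*(0 + 25) - 220)*4 = (5*25 - 220)*4 = (125 - 220)*4 = -95*4 = -380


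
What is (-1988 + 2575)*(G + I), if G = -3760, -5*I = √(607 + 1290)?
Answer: -2207120 - 587*√1897/5 ≈ -2.2122e+6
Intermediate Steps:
I = -√1897/5 (I = -√(607 + 1290)/5 = -√1897/5 ≈ -8.7109)
(-1988 + 2575)*(G + I) = (-1988 + 2575)*(-3760 - √1897/5) = 587*(-3760 - √1897/5) = -2207120 - 587*√1897/5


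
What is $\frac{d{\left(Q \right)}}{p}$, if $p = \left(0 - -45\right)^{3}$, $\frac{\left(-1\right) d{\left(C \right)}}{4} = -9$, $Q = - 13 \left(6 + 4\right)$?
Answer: $\frac{4}{10125} \approx 0.00039506$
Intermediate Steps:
$Q = -130$ ($Q = \left(-13\right) 10 = -130$)
$d{\left(C \right)} = 36$ ($d{\left(C \right)} = \left(-4\right) \left(-9\right) = 36$)
$p = 91125$ ($p = \left(0 + 45\right)^{3} = 45^{3} = 91125$)
$\frac{d{\left(Q \right)}}{p} = \frac{36}{91125} = 36 \cdot \frac{1}{91125} = \frac{4}{10125}$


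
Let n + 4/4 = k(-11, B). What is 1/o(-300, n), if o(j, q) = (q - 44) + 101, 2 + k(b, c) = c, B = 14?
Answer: 1/68 ≈ 0.014706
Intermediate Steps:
k(b, c) = -2 + c
n = 11 (n = -1 + (-2 + 14) = -1 + 12 = 11)
o(j, q) = 57 + q (o(j, q) = (-44 + q) + 101 = 57 + q)
1/o(-300, n) = 1/(57 + 11) = 1/68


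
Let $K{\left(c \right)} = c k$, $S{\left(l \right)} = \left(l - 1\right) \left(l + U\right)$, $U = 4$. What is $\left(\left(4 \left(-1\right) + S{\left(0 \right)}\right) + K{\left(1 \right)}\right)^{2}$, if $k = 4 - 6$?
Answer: $100$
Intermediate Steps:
$S{\left(l \right)} = \left(-1 + l\right) \left(4 + l\right)$ ($S{\left(l \right)} = \left(l - 1\right) \left(l + 4\right) = \left(-1 + l\right) \left(4 + l\right)$)
$k = -2$ ($k = 4 - 6 = -2$)
$K{\left(c \right)} = - 2 c$ ($K{\left(c \right)} = c \left(-2\right) = - 2 c$)
$\left(\left(4 \left(-1\right) + S{\left(0 \right)}\right) + K{\left(1 \right)}\right)^{2} = \left(\left(4 \left(-1\right) + \left(-4 + 0^{2} + 3 \cdot 0\right)\right) - 2\right)^{2} = \left(\left(-4 + \left(-4 + 0 + 0\right)\right) - 2\right)^{2} = \left(\left(-4 - 4\right) - 2\right)^{2} = \left(-8 - 2\right)^{2} = \left(-10\right)^{2} = 100$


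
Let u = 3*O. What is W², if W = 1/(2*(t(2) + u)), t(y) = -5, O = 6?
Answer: 1/676 ≈ 0.0014793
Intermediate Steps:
u = 18 (u = 3*6 = 18)
W = 1/26 (W = 1/(2*(-5 + 18)) = 1/(2*13) = 1/26 ≈ 0.038462)
W² = (1/26)² = 1/676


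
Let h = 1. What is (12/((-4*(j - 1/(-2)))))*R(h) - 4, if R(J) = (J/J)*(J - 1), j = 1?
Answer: -4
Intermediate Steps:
R(J) = -1 + J (R(J) = 1*(-1 + J) = -1 + J)
(12/((-4*(j - 1/(-2)))))*R(h) - 4 = (12/((-4*(1 - 1/(-2)))))*(-1 + 1) - 4 = (12/((-4*(1 - 1*(-½)))))*0 - 4 = (12/((-4*(1 + ½))))*0 - 4 = (12/((-4*3/2)))*0 - 4 = (12/(-6))*0 - 4 = (12*(-⅙))*0 - 4 = -2*0 - 4 = 0 - 4 = -4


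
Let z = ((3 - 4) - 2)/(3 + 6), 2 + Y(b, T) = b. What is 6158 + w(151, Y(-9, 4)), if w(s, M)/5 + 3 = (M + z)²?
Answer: 61067/9 ≈ 6785.2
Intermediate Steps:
Y(b, T) = -2 + b
z = -⅓ (z = (-1 - 2)/9 = -3*⅑ = -⅓ ≈ -0.33333)
w(s, M) = -15 + 5*(-⅓ + M)² (w(s, M) = -15 + 5*(M - ⅓)² = -15 + 5*(-⅓ + M)²)
6158 + w(151, Y(-9, 4)) = 6158 + (-15 + 5*(-1 + 3*(-2 - 9))²/9) = 6158 + (-15 + 5*(-1 + 3*(-11))²/9) = 6158 + (-15 + 5*(-1 - 33)²/9) = 6158 + (-15 + (5/9)*(-34)²) = 6158 + (-15 + (5/9)*1156) = 6158 + (-15 + 5780/9) = 6158 + 5645/9 = 61067/9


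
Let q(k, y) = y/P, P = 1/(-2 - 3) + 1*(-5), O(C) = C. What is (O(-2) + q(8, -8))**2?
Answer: 36/169 ≈ 0.21302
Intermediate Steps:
P = -26/5 (P = 1/(-5) - 5 = -1/5 - 5 = -26/5 ≈ -5.2000)
q(k, y) = -5*y/26 (q(k, y) = y/(-26/5) = y*(-5/26) = -5*y/26)
(O(-2) + q(8, -8))**2 = (-2 - 5/26*(-8))**2 = (-2 + 20/13)**2 = (-6/13)**2 = 36/169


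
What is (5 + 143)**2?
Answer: 21904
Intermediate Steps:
(5 + 143)**2 = 148**2 = 21904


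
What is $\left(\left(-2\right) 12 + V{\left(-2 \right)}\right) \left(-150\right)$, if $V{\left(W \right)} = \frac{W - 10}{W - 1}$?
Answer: $3000$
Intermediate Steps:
$V{\left(W \right)} = \frac{-10 + W}{-1 + W}$
$\left(\left(-2\right) 12 + V{\left(-2 \right)}\right) \left(-150\right) = \left(\left(-2\right) 12 + \frac{-10 - 2}{-1 - 2}\right) \left(-150\right) = \left(-24 + \frac{1}{-3} \left(-12\right)\right) \left(-150\right) = \left(-24 - -4\right) \left(-150\right) = \left(-24 + 4\right) \left(-150\right) = \left(-20\right) \left(-150\right) = 3000$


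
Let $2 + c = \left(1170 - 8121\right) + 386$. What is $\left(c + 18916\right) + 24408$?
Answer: $36757$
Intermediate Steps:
$c = -6567$ ($c = -2 + \left(\left(1170 - 8121\right) + 386\right) = -2 + \left(-6951 + 386\right) = -2 - 6565 = -6567$)
$\left(c + 18916\right) + 24408 = \left(-6567 + 18916\right) + 24408 = 12349 + 24408 = 36757$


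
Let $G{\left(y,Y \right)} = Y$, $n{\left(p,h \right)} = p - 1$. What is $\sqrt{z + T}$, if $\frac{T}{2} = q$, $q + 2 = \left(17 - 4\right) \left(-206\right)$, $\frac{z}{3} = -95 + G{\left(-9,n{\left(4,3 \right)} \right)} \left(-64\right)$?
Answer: $i \sqrt{6221} \approx 78.873 i$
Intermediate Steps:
$n{\left(p,h \right)} = -1 + p$
$z = -861$ ($z = 3 \left(-95 + \left(-1 + 4\right) \left(-64\right)\right) = 3 \left(-95 + 3 \left(-64\right)\right) = 3 \left(-95 - 192\right) = 3 \left(-287\right) = -861$)
$q = -2680$ ($q = -2 + \left(17 - 4\right) \left(-206\right) = -2 + 13 \left(-206\right) = -2 - 2678 = -2680$)
$T = -5360$ ($T = 2 \left(-2680\right) = -5360$)
$\sqrt{z + T} = \sqrt{-861 - 5360} = \sqrt{-6221} = i \sqrt{6221}$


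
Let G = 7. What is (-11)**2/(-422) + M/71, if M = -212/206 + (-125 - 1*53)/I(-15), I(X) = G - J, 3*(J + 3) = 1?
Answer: -50169389/89496494 ≈ -0.56057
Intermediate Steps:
J = -8/3 (J = -3 + (1/3)*1 = -3 + 1/3 = -8/3 ≈ -2.6667)
I(X) = 29/3 (I(X) = 7 - 1*(-8/3) = 7 + 8/3 = 29/3)
M = -58076/2987 (M = -212/206 + (-125 - 1*53)/(29/3) = -212*1/206 + (-125 - 53)*(3/29) = -106/103 - 178*3/29 = -106/103 - 534/29 = -58076/2987 ≈ -19.443)
(-11)**2/(-422) + M/71 = (-11)**2/(-422) - 58076/2987/71 = 121*(-1/422) - 58076/2987*1/71 = -121/422 - 58076/212077 = -50169389/89496494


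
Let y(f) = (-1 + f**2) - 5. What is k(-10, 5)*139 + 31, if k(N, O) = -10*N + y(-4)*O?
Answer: 20881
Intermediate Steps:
y(f) = -6 + f**2
k(N, O) = -10*N + 10*O (k(N, O) = -10*N + (-6 + (-4)**2)*O = -10*N + (-6 + 16)*O = -10*N + 10*O)
k(-10, 5)*139 + 31 = (-10*(-10) + 10*5)*139 + 31 = (100 + 50)*139 + 31 = 150*139 + 31 = 20850 + 31 = 20881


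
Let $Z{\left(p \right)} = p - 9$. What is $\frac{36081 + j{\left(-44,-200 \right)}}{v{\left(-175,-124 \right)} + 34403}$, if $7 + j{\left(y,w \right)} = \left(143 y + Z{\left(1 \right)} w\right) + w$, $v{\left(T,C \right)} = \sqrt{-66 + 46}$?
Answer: $\frac{357584782}{394522143} - \frac{20788 i \sqrt{5}}{394522143} \approx 0.90637 - 0.00011782 i$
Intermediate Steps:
$v{\left(T,C \right)} = 2 i \sqrt{5}$ ($v{\left(T,C \right)} = \sqrt{-20} = 2 i \sqrt{5}$)
$Z{\left(p \right)} = -9 + p$
$j{\left(y,w \right)} = -7 - 7 w + 143 y$ ($j{\left(y,w \right)} = -7 + \left(\left(143 y + \left(-9 + 1\right) w\right) + w\right) = -7 - \left(- 143 y + 7 w\right) = -7 - 7 w + 143 y$)
$\frac{36081 + j{\left(-44,-200 \right)}}{v{\left(-175,-124 \right)} + 34403} = \frac{36081 - 4899}{2 i \sqrt{5} + 34403} = \frac{36081 - 4899}{34403 + 2 i \sqrt{5}} = \frac{31182}{34403 + 2 i \sqrt{5}}$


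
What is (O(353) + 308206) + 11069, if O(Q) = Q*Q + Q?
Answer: 444237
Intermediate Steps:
O(Q) = Q + Q**2 (O(Q) = Q**2 + Q = Q + Q**2)
(O(353) + 308206) + 11069 = (353*(1 + 353) + 308206) + 11069 = (353*354 + 308206) + 11069 = (124962 + 308206) + 11069 = 433168 + 11069 = 444237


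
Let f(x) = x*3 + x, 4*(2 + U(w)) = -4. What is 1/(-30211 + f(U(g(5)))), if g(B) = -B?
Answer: -1/30223 ≈ -3.3087e-5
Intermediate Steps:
U(w) = -3 (U(w) = -2 + (¼)*(-4) = -2 - 1 = -3)
f(x) = 4*x (f(x) = 3*x + x = 4*x)
1/(-30211 + f(U(g(5)))) = 1/(-30211 + 4*(-3)) = 1/(-30211 - 12) = 1/(-30223) = -1/30223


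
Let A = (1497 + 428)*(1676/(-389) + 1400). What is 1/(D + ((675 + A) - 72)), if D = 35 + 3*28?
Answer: 389/1045409558 ≈ 3.7210e-7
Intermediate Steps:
A = 1045128700/389 (A = 1925*(1676*(-1/389) + 1400) = 1925*(-1676/389 + 1400) = 1925*(542924/389) = 1045128700/389 ≈ 2.6867e+6)
D = 119 (D = 35 + 84 = 119)
1/(D + ((675 + A) - 72)) = 1/(119 + ((675 + 1045128700/389) - 72)) = 1/(119 + (1045391275/389 - 72)) = 1/(119 + 1045363267/389) = 1/(1045409558/389) = 389/1045409558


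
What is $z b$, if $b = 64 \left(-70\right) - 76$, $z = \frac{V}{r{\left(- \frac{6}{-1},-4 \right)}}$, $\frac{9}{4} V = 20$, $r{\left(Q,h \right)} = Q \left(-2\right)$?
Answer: $\frac{91120}{27} \approx 3374.8$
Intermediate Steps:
$r{\left(Q,h \right)} = - 2 Q$
$V = \frac{80}{9}$ ($V = \frac{4}{9} \cdot 20 = \frac{80}{9} \approx 8.8889$)
$z = - \frac{20}{27}$ ($z = \frac{80}{9 \left(- 2 \left(- \frac{6}{-1}\right)\right)} = \frac{80}{9 \left(- 2 \left(\left(-6\right) \left(-1\right)\right)\right)} = \frac{80}{9 \left(\left(-2\right) 6\right)} = \frac{80}{9 \left(-12\right)} = \frac{80}{9} \left(- \frac{1}{12}\right) = - \frac{20}{27} \approx -0.74074$)
$b = -4556$ ($b = -4480 - 76 = -4556$)
$z b = \left(- \frac{20}{27}\right) \left(-4556\right) = \frac{91120}{27}$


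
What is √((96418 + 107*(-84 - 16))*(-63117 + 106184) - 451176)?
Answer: √3691165930 ≈ 60755.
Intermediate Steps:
√((96418 + 107*(-84 - 16))*(-63117 + 106184) - 451176) = √((96418 + 107*(-100))*43067 - 451176) = √((96418 - 10700)*43067 - 451176) = √(85718*43067 - 451176) = √(3691617106 - 451176) = √3691165930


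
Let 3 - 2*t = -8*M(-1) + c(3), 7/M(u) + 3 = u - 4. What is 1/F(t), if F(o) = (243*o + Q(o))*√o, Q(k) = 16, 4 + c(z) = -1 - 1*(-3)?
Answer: I/227 ≈ 0.0044053*I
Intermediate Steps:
c(z) = -2 (c(z) = -4 + (-1 - 1*(-3)) = -4 + (-1 + 3) = -4 + 2 = -2)
M(u) = 7/(-7 + u) (M(u) = 7/(-3 + (u - 4)) = 7/(-3 + (-4 + u)) = 7/(-7 + u))
t = -1 (t = 3/2 - (-56/(-7 - 1) - 2)/2 = 3/2 - (-56/(-8) - 2)/2 = 3/2 - (-56*(-1)/8 - 2)/2 = 3/2 - (-8*(-7/8) - 2)/2 = 3/2 - (7 - 2)/2 = 3/2 - ½*5 = 3/2 - 5/2 = -1)
F(o) = √o*(16 + 243*o) (F(o) = (243*o + 16)*√o = (16 + 243*o)*√o = √o*(16 + 243*o))
1/F(t) = 1/(√(-1)*(16 + 243*(-1))) = 1/(I*(16 - 243)) = 1/(I*(-227)) = 1/(-227*I) = I/227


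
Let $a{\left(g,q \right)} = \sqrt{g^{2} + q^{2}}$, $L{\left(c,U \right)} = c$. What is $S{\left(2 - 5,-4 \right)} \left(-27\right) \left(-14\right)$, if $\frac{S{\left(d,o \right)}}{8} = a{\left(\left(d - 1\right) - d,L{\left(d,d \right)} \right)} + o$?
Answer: $-12096 + 3024 \sqrt{10} \approx -2533.3$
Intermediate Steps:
$S{\left(d,o \right)} = 8 o + 8 \sqrt{1 + d^{2}}$ ($S{\left(d,o \right)} = 8 \left(\sqrt{\left(\left(d - 1\right) - d\right)^{2} + d^{2}} + o\right) = 8 \left(\sqrt{\left(\left(-1 + d\right) - d\right)^{2} + d^{2}} + o\right) = 8 \left(\sqrt{\left(-1\right)^{2} + d^{2}} + o\right) = 8 \left(\sqrt{1 + d^{2}} + o\right) = 8 \left(o + \sqrt{1 + d^{2}}\right) = 8 o + 8 \sqrt{1 + d^{2}}$)
$S{\left(2 - 5,-4 \right)} \left(-27\right) \left(-14\right) = \left(8 \left(-4\right) + 8 \sqrt{1 + \left(2 - 5\right)^{2}}\right) \left(-27\right) \left(-14\right) = \left(-32 + 8 \sqrt{1 + \left(-3\right)^{2}}\right) \left(-27\right) \left(-14\right) = \left(-32 + 8 \sqrt{1 + 9}\right) \left(-27\right) \left(-14\right) = \left(-32 + 8 \sqrt{10}\right) \left(-27\right) \left(-14\right) = \left(864 - 216 \sqrt{10}\right) \left(-14\right) = -12096 + 3024 \sqrt{10}$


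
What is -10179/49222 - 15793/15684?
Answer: -468505241/385998924 ≈ -1.2137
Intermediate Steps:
-10179/49222 - 15793/15684 = -468505241/385998924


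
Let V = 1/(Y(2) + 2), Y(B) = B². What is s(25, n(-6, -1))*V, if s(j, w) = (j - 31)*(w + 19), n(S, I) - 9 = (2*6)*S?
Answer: 44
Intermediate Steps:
V = ⅙ (V = 1/(2² + 2) = 1/(4 + 2) = 1/6 = ⅙ ≈ 0.16667)
n(S, I) = 9 + 12*S (n(S, I) = 9 + (2*6)*S = 9 + 12*S)
s(j, w) = (-31 + j)*(19 + w)
s(25, n(-6, -1))*V = (-589 - 31*(9 + 12*(-6)) + 19*25 + 25*(9 + 12*(-6)))*(⅙) = (-589 - 31*(9 - 72) + 475 + 25*(9 - 72))*(⅙) = (-589 - 31*(-63) + 475 + 25*(-63))*(⅙) = (-589 + 1953 + 475 - 1575)*(⅙) = 264*(⅙) = 44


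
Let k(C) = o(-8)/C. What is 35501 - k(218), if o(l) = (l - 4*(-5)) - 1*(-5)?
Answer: 7739201/218 ≈ 35501.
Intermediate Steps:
o(l) = 25 + l (o(l) = (l + 20) + 5 = (20 + l) + 5 = 25 + l)
k(C) = 17/C (k(C) = (25 - 8)/C = 17/C)
35501 - k(218) = 35501 - 17/218 = 7739201/218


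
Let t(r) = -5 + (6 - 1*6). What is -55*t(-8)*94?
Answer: 25850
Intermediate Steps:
t(r) = -5 (t(r) = -5 + (6 - 6) = -5 + 0 = -5)
-55*t(-8)*94 = -55*(-5)*94 = 275*94 = 25850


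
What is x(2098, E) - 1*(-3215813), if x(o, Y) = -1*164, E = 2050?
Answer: 3215649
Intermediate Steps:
x(o, Y) = -164
x(2098, E) - 1*(-3215813) = -164 - 1*(-3215813) = -164 + 3215813 = 3215649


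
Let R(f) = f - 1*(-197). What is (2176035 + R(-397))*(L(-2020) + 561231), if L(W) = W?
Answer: 1216750866185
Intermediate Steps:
R(f) = 197 + f (R(f) = f + 197 = 197 + f)
(2176035 + R(-397))*(L(-2020) + 561231) = (2176035 + (197 - 397))*(-2020 + 561231) = (2176035 - 200)*559211 = 2175835*559211 = 1216750866185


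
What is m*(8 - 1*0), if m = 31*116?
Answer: 28768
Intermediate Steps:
m = 3596
m*(8 - 1*0) = 3596*(8 - 1*0) = 3596*(8 + 0) = 3596*8 = 28768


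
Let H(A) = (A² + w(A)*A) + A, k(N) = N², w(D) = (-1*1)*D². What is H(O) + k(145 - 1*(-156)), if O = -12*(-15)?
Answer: -5708819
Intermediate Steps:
O = 180
w(D) = -D²
H(A) = A + A² - A³ (H(A) = (A² + (-A²)*A) + A = (A² - A³) + A = A + A² - A³)
H(O) + k(145 - 1*(-156)) = 180*(1 + 180 - 1*180²) + (145 - 1*(-156))² = 180*(1 + 180 - 1*32400) + (145 + 156)² = 180*(1 + 180 - 32400) + 301² = 180*(-32219) + 90601 = -5799420 + 90601 = -5708819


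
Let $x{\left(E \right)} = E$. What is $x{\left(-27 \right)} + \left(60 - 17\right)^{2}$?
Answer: $1822$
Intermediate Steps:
$x{\left(-27 \right)} + \left(60 - 17\right)^{2} = -27 + \left(60 - 17\right)^{2} = -27 + 43^{2} = -27 + 1849 = 1822$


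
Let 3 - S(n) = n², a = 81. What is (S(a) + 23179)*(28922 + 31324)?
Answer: 1001348766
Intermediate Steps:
S(n) = 3 - n²
(S(a) + 23179)*(28922 + 31324) = ((3 - 1*81²) + 23179)*(28922 + 31324) = ((3 - 1*6561) + 23179)*60246 = ((3 - 6561) + 23179)*60246 = (-6558 + 23179)*60246 = 16621*60246 = 1001348766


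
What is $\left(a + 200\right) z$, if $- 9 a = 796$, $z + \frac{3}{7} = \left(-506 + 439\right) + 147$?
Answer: $\frac{559228}{63} \approx 8876.6$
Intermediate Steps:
$z = \frac{557}{7}$ ($z = - \frac{3}{7} + \left(\left(-506 + 439\right) + 147\right) = - \frac{3}{7} + \left(-67 + 147\right) = - \frac{3}{7} + 80 = \frac{557}{7} \approx 79.571$)
$a = - \frac{796}{9}$ ($a = \left(- \frac{1}{9}\right) 796 = - \frac{796}{9} \approx -88.444$)
$\left(a + 200\right) z = \left(- \frac{796}{9} + 200\right) \frac{557}{7} = \frac{1004}{9} \cdot \frac{557}{7} = \frac{559228}{63}$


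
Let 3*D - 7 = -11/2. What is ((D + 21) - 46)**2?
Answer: 2401/4 ≈ 600.25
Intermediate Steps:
D = 1/2 (D = 7/3 + (-11/2)/3 = 7/3 + (-11*1/2)/3 = 7/3 + (1/3)*(-11/2) = 7/3 - 11/6 = 1/2 ≈ 0.50000)
((D + 21) - 46)**2 = ((1/2 + 21) - 46)**2 = (43/2 - 46)**2 = (-49/2)**2 = 2401/4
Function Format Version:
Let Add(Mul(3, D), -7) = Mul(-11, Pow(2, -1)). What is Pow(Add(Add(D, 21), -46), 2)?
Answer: Rational(2401, 4) ≈ 600.25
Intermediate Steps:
D = Rational(1, 2) (D = Add(Rational(7, 3), Mul(Rational(1, 3), Mul(-11, Pow(2, -1)))) = Add(Rational(7, 3), Mul(Rational(1, 3), Mul(-11, Rational(1, 2)))) = Add(Rational(7, 3), Mul(Rational(1, 3), Rational(-11, 2))) = Add(Rational(7, 3), Rational(-11, 6)) = Rational(1, 2) ≈ 0.50000)
Pow(Add(Add(D, 21), -46), 2) = Pow(Add(Add(Rational(1, 2), 21), -46), 2) = Pow(Add(Rational(43, 2), -46), 2) = Pow(Rational(-49, 2), 2) = Rational(2401, 4)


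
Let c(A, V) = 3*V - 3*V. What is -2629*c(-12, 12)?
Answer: 0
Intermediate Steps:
c(A, V) = 0
-2629*c(-12, 12) = -2629*0 = 0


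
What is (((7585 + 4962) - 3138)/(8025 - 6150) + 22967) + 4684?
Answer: 51855034/1875 ≈ 27656.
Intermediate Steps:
(((7585 + 4962) - 3138)/(8025 - 6150) + 22967) + 4684 = ((12547 - 3138)/1875 + 22967) + 4684 = (9409*(1/1875) + 22967) + 4684 = (9409/1875 + 22967) + 4684 = 43072534/1875 + 4684 = 51855034/1875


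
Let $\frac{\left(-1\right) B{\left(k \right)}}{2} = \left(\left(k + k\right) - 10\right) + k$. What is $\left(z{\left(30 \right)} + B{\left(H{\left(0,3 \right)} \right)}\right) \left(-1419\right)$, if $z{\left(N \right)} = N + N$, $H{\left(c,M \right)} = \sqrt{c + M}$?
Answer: $-113520 + 8514 \sqrt{3} \approx -98773.0$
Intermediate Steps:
$H{\left(c,M \right)} = \sqrt{M + c}$
$B{\left(k \right)} = 20 - 6 k$ ($B{\left(k \right)} = - 2 \left(\left(\left(k + k\right) - 10\right) + k\right) = - 2 \left(\left(2 k - 10\right) + k\right) = - 2 \left(\left(-10 + 2 k\right) + k\right) = - 2 \left(-10 + 3 k\right) = 20 - 6 k$)
$z{\left(N \right)} = 2 N$
$\left(z{\left(30 \right)} + B{\left(H{\left(0,3 \right)} \right)}\right) \left(-1419\right) = \left(2 \cdot 30 + \left(20 - 6 \sqrt{3 + 0}\right)\right) \left(-1419\right) = \left(60 + \left(20 - 6 \sqrt{3}\right)\right) \left(-1419\right) = \left(80 - 6 \sqrt{3}\right) \left(-1419\right) = -113520 + 8514 \sqrt{3}$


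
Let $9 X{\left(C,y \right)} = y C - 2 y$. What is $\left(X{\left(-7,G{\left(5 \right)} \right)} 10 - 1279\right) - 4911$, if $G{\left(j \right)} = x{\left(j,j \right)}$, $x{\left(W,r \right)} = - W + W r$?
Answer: $-6390$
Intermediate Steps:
$G{\left(j \right)} = j \left(-1 + j\right)$
$X{\left(C,y \right)} = - \frac{2 y}{9} + \frac{C y}{9}$ ($X{\left(C,y \right)} = \frac{y C - 2 y}{9} = \frac{C y - 2 y}{9} = \frac{- 2 y + C y}{9} = - \frac{2 y}{9} + \frac{C y}{9}$)
$\left(X{\left(-7,G{\left(5 \right)} \right)} 10 - 1279\right) - 4911 = \left(\frac{5 \left(-1 + 5\right) \left(-2 - 7\right)}{9} \cdot 10 - 1279\right) - 4911 = \left(\frac{1}{9} \cdot 5 \cdot 4 \left(-9\right) 10 - 1279\right) - 4911 = \left(\frac{1}{9} \cdot 20 \left(-9\right) 10 - 1279\right) - 4911 = \left(\left(-20\right) 10 - 1279\right) - 4911 = \left(-200 - 1279\right) - 4911 = -1479 - 4911 = -6390$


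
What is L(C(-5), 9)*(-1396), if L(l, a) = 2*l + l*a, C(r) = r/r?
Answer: -15356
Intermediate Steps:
C(r) = 1
L(l, a) = 2*l + a*l
L(C(-5), 9)*(-1396) = (1*(2 + 9))*(-1396) = (1*11)*(-1396) = 11*(-1396) = -15356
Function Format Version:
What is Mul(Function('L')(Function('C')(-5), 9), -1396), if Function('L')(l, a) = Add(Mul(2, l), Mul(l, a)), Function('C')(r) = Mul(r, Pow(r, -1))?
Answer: -15356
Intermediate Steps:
Function('C')(r) = 1
Function('L')(l, a) = Add(Mul(2, l), Mul(a, l))
Mul(Function('L')(Function('C')(-5), 9), -1396) = Mul(Mul(1, Add(2, 9)), -1396) = Mul(Mul(1, 11), -1396) = Mul(11, -1396) = -15356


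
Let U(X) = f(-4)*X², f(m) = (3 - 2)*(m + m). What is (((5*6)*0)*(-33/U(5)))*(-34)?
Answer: 0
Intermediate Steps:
f(m) = 2*m (f(m) = 1*(2*m) = 2*m)
U(X) = -8*X² (U(X) = (2*(-4))*X² = -8*X²)
(((5*6)*0)*(-33/U(5)))*(-34) = (((5*6)*0)*(-33/((-8*5²))))*(-34) = ((30*0)*(-33/((-8*25))))*(-34) = (0*(-33/(-200)))*(-34) = (0*(-33*(-1/200)))*(-34) = (0*(33/200))*(-34) = 0*(-34) = 0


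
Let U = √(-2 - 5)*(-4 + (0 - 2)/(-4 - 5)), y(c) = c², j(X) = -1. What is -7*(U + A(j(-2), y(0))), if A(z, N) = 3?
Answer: -21 + 238*I*√7/9 ≈ -21.0 + 69.965*I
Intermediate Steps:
U = -34*I*√7/9 (U = √(-7)*(-4 - 2/(-9)) = (I*√7)*(-4 - 2*(-⅑)) = (I*√7)*(-4 + 2/9) = (I*√7)*(-34/9) = -34*I*√7/9 ≈ -9.9951*I)
-7*(U + A(j(-2), y(0))) = -7*(-34*I*√7/9 + 3) = -7*(3 - 34*I*√7/9) = -21 + 238*I*√7/9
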